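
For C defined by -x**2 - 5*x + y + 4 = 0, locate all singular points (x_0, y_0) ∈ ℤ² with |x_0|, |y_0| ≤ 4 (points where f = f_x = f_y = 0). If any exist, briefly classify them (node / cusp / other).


No singular points in the scanned grid; C is smooth there.

Compute partial derivatives:
  f_x = -2*x - 5.
  f_y = 1.
f_y = 1 is a nonzero constant, so f_y never vanishes: no point (x, y) can satisfy f = f_x = f_y = 0. In particular no (x, y) ∈ {−4, ..., 4}² is singular; the curve is smooth.


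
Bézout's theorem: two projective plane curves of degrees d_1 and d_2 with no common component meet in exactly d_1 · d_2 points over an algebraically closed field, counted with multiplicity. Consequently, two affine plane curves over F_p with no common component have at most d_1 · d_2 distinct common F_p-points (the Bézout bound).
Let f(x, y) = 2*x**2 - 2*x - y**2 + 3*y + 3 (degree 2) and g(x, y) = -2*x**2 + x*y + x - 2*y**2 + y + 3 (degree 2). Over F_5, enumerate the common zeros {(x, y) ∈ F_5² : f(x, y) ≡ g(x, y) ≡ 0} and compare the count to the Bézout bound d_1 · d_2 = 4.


Common zeros: ∅; count = 0; Bézout bound = 4.

deg(f) = 2, deg(g) = 2, so Bézout bound = 4.
Scan x ∈ F_5. For each x, list the y ∈ F_5 with f(x, y) ≡ 0 and those with g(x, y) ≡ 0 (mod 5); the common zeros in that column are the intersection.
  x = 0: f ≡ 0 at y ∈ {1, 2}; g ≡ 0 at y ∈ {4}; common: ∅.
  x = 1: f ≡ 0 at y ∈ {1, 2}; g ≡ 0 at y ∈ {3}; common: ∅.
  x = 2: f ≡ 0 at y ∈ ∅; g ≡ 0 at y ∈ {2}; common: ∅.
  x = 3: f ≡ 0 at y ∈ {0, 3}; g ≡ 0 at y ∈ {1}; common: ∅.
  x = 4: f ≡ 0 at y ∈ ∅; g ≡ 0 at y ∈ {0}; common: ∅.
Collecting: common zeros = ∅, so the count is 0.
Comparison with the Bézout bound: 0 ≤ 4 = deg(f)·deg(g), as expected for curves with no common component (the affine F_5-count falls short of the bound because intersections may lie at infinity, over extension fields, or carry multiplicity).


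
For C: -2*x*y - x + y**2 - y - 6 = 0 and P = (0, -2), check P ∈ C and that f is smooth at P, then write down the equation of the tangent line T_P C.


Tangent line at P: 3*x - 5*y - 10 = 0.

Step 1: f(0, -2) = 0, so P lies on C.
Step 2: partial derivatives
  f_x(x, y) = -2*y - 1, f_y(x, y) = -2*x + 2*y - 1.
  f_x(P) = 3, f_y(P) = -5 (gradient nonzero, so P is smooth).
Step 3: tangent line at P: 3·(x − 0) + -5·(y − -2) = 0.
Expanding: 3*x - 5*y - 10 = 0.


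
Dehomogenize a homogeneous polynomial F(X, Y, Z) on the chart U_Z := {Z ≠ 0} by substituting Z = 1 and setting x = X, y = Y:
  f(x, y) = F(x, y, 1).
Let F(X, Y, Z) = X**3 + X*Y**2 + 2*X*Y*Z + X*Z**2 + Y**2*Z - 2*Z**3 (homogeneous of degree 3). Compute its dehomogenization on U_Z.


f(x, y) = x**3 + x*y**2 + 2*x*y + x + y**2 - 2

On U_Z we set Z = 1. Each monomial c·X^i·Y^j·Z^k in F becomes c·x^i·y^j·1^k = c·x^i·y^j.
Substituting Z = 1: F(X, Y, 1) = x**3 + x*y**2 + 2*x*y + x + y**2 - 2.
Note: deg(f) ≤ deg(F) = 3; strict inequality happens when F is divisible by Z (lost terms).


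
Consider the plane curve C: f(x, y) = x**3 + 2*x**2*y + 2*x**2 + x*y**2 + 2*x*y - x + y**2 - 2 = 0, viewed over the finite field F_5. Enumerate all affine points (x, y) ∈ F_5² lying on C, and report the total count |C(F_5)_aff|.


Affine F_5-points: {(1, 0), (1, 3), (2, 3), (3, 0), (3, 4), (4, 0), (4, 1), (4, 2), (4, 3), (4, 4)}; count = 10.

For each of the 25 pairs (x, y) ∈ F_5², evaluate f(x, y) mod 5. Record the zeros.
  x = 0: [0↦3, 1↦4, 2↦2, 3↦2, 4↦4]  zeros at y ∈ ∅
  x = 1: [0↦0, 1↦1, 2↦1, 3↦0, 4↦3]  zeros at y ∈ {0, 3}
  x = 2: [0↦2, 1↦2, 2↦3, 3↦0, 4↦3]  zeros at y ∈ {3}
  x = 3: [0↦0, 1↦3, 2↦4, 3↦3, 4↦0]  zeros at y ∈ {0, 4}
  x = 4: [0↦0, 1↦0, 2↦0, 3↦0, 4↦0]  zeros at y ∈ {0, 1, 2, 3, 4}
Collecting zeros: affine points = {(1, 0), (1, 3), (2, 3), (3, 0), (3, 4), (4, 0), (4, 1), (4, 2), (4, 3), (4, 4)}.
Total count |C(F_5)_aff| = 10.


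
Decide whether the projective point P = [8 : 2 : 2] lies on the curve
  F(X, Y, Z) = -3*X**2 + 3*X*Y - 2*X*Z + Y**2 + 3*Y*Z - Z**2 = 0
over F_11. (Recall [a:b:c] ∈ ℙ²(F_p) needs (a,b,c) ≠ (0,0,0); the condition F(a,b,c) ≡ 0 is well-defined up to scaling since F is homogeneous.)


F(8,2,2) ≡ 1 (mod 11); P is NOT on the curve.

Evaluate F(8, 2, 2) term-by-term (mod 11).
  -3*X**2 ↦ -3·64·1·1 = -192
  3*X*Y ↦ 3·8·2·1 = 48
  -2*X*Z ↦ -2·8·1·2 = -32
  Y**2 ↦ 1·1·4·1 = 4
  3*Y*Z ↦ 3·1·2·2 = 12
  -Z**2 ↦ -1·1·1·4 = -4
Sum: F(8, 2, 2) = (-192) + (48) + (-32) + (4) + (12) + (-4) = -164.
Reducing mod 11: -164 ≡ 1 (mod 11).
Since F(a, b, c) ≡ 1 ≠ 0 (mod 11), P does NOT lie on the curve.


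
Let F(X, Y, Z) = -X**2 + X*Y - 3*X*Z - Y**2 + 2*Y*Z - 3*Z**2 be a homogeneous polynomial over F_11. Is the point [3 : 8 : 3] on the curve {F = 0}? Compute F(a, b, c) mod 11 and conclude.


F(3,8,3) ≡ 0 (mod 11); P is on the curve.

Evaluate F(3, 8, 3) term-by-term (mod 11).
  -X**2 ↦ -1·9·1·1 = -9
  X*Y ↦ 1·3·8·1 = 24
  -3*X*Z ↦ -3·3·1·3 = -27
  -Y**2 ↦ -1·1·64·1 = -64
  2*Y*Z ↦ 2·1·8·3 = 48
  -3*Z**2 ↦ -3·1·1·9 = -27
Sum: F(3, 8, 3) = (-9) + (24) + (-27) + (-64) + (48) + (-27) = -55.
Reducing mod 11: -55 ≡ 0 (mod 11).
Since F(a, b, c) ≡ 0 (mod 11), P lies on the curve.


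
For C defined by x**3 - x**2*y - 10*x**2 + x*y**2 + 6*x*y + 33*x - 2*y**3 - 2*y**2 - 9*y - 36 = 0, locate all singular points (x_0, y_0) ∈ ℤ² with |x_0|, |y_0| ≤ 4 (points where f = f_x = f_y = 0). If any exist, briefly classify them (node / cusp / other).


Singular points: {(3, 0)}; classification: node.

Compute partial derivatives:
  f_x = 3*x**2 - 2*x*y - 20*x + y**2 + 6*y + 33.
  f_y = -x**2 + 2*x*y + 6*x - 6*y**2 - 4*y - 9.
Scan x_0 ∈ {−4, ..., 4}. For each x_0, f_y(x_0, y) is a polynomial in y; find its integer roots y ∈ {−4, ..., 4}, then test f_x and f at those candidates.
  x = -4: f_y(-4, y) = -6*y**2 - 12*y - 49; no integer root y with |y| ≤ 4.
  x = -3: f_y(-3, y) = -6*y**2 - 10*y - 36; no integer root y with |y| ≤ 4.
  x = -2: f_y(-2, y) = -6*y**2 - 8*y - 25; no integer root y with |y| ≤ 4.
  x = -1: f_y(-1, y) = -6*y**2 - 6*y - 16; no integer root y with |y| ≤ 4.
  x = 0: f_y(0, y) = -6*y**2 - 4*y - 9; no integer root y with |y| ≤ 4.
  x = 1: f_y(1, y) = -6*y**2 - 2*y - 4; no integer root y with |y| ≤ 4.
  x = 2: f_y(2, y) = -6*y**2 - 1; no integer root y with |y| ≤ 4.
  x = 3: f_y(3, y) = -6*y**2 + 2*y; vanishes at y ∈ {0}. (3, 0): f_x = 0, f = 0 — SINGULAR.
  x = 4: f_y(4, y) = -6*y**2 + 4*y - 1; no integer root y with |y| ≤ 4.
Only singular point on the grid: (3, 0).
Classify: substitute x = 3 + u, y = 0 + v and expand: f = u**3 - u**2*v - u**2 + u*v**2 - 2*v**3 + v**2.
No constant or linear terms (consistent with a singular point). Quadratic part: -u**2 + v**2. Cubic part: u**3 - u**2*v + u*v**2 - 2*v**3.
The quadratic part v**2 - u**2 = (v − u)(v + u) splits into two distinct linear factors, so there are two distinct tangent lines y − 0 = ±(x − 3) — this is a node (ordinary double point).
Classification: node.


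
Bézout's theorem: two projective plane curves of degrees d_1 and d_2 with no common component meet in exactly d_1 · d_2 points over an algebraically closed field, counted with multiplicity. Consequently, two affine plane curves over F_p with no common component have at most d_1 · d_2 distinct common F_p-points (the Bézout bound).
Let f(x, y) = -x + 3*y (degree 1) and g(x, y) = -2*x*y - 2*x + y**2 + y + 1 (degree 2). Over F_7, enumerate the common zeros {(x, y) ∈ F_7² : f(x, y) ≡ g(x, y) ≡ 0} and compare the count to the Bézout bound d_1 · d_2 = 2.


Common zeros: ∅; count = 0; Bézout bound = 2.

deg(f) = 1, deg(g) = 2, so Bézout bound = 2.
Scan x ∈ F_7. For each x, list the y ∈ F_7 with f(x, y) ≡ 0 and those with g(x, y) ≡ 0 (mod 7); the common zeros in that column are the intersection.
  x = 0: f ≡ 0 at y ∈ {0}; g ≡ 0 at y ∈ {2, 4}; common: ∅.
  x = 1: f ≡ 0 at y ∈ {5}; g ≡ 0 at y ∈ ∅; common: ∅.
  x = 2: f ≡ 0 at y ∈ {3}; g ≡ 0 at y ∈ {5}; common: ∅.
  x = 3: f ≡ 0 at y ∈ {1}; g ≡ 0 at y ∈ ∅; common: ∅.
  x = 4: f ≡ 0 at y ∈ {6}; g ≡ 0 at y ∈ {0}; common: ∅.
  x = 5: f ≡ 0 at y ∈ {4}; g ≡ 0 at y ∈ ∅; common: ∅.
  x = 6: f ≡ 0 at y ∈ {2}; g ≡ 0 at y ∈ {1, 3}; common: ∅.
Collecting: common zeros = ∅, so the count is 0.
Comparison with the Bézout bound: 0 ≤ 2 = deg(f)·deg(g), as expected for curves with no common component (the affine F_7-count falls short of the bound because intersections may lie at infinity, over extension fields, or carry multiplicity).


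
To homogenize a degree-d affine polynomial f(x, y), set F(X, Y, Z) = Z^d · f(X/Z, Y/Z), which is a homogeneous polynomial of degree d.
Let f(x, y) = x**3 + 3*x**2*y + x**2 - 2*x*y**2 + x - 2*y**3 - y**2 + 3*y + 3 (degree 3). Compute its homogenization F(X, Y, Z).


F(X, Y, Z) = X**3 + 3*X**2*Y + X**2*Z - 2*X*Y**2 + X*Z**2 - 2*Y**3 - Y**2*Z + 3*Y*Z**2 + 3*Z**3

deg(f) = 3.
Substitute x = X/Z, y = Y/Z into f, then multiply by Z^3.
  monomial 1·x^3·y^0 ↦ 1·X^3·Y^0·Z^0.
  monomial 3·x^2·y^1 ↦ 3·X^2·Y^1·Z^0.
  monomial 1·x^2·y^0 ↦ 1·X^2·Y^0·Z^1.
  monomial -2·x^1·y^2 ↦ -2·X^1·Y^2·Z^0.
  monomial 1·x^1·y^0 ↦ 1·X^1·Y^0·Z^2.
  monomial -2·x^0·y^3 ↦ -2·X^0·Y^3·Z^0.
  monomial -1·x^0·y^2 ↦ -1·X^0·Y^2·Z^1.
  monomial 3·x^0·y^1 ↦ 3·X^0·Y^1·Z^2.
  monomial 3·x^0·y^0 ↦ 3·X^0·Y^0·Z^3.
Collecting: F(X, Y, Z) = X**3 + 3*X**2*Y + X**2*Z - 2*X*Y**2 + X*Z**2 - 2*Y**3 - Y**2*Z + 3*Y*Z**2 + 3*Z**3.


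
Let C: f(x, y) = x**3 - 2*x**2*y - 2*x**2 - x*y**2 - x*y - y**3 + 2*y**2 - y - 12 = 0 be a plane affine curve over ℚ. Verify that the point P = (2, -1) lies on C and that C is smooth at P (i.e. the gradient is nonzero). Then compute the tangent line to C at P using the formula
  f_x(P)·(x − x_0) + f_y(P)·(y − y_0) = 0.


Tangent line at P: 12*x - 14*y - 38 = 0.

Step 1: f(2, -1) = 0, so P lies on C.
Step 2: partial derivatives
  f_x(x, y) = 3*x**2 - 4*x*y - 4*x - y**2 - y, f_y(x, y) = -2*x**2 - 2*x*y - x - 3*y**2 + 4*y - 1.
  f_x(P) = 12, f_y(P) = -14 (gradient nonzero, so P is smooth).
Step 3: tangent line at P: 12·(x − 2) + -14·(y − -1) = 0.
Expanding: 12*x - 14*y - 38 = 0.


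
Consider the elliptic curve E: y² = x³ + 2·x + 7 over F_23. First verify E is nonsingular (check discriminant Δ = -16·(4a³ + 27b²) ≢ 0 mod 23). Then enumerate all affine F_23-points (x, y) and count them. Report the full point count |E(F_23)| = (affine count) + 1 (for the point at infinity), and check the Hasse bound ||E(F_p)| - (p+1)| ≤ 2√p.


Affine points = {(5, 2), (5, 21), (8, 11), (8, 12), (9, 8), (9, 15), (11, 7), (11, 16), (15, 10), (15, 13), (16, 8), (16, 15), (17, 3), (17, 20), (19, 2), (19, 21), (21, 8), (21, 15), (22, 2), (22, 21)}; affine count = 20; |E(F_23)| = 21.

Discriminant check: Δ ∝ 4a³ + 27b² = 4·2³ + 27·7² = 4·8 + 27·49 ≡ 21 (mod 23). Nonzero ⇒ E is nonsingular.
For each x ∈ F_23, compute rhs = x³ + 2·x + 7 mod 23, then count y ∈ F_23 with y² ≡ rhs.
  x = 0: rhs = 7, matching y values: none (0 points).
  x = 1: rhs = 10, matching y values: none (0 points).
  x = 2: rhs = 19, matching y values: none (0 points).
  x = 3: rhs = 17, matching y values: none (0 points).
  x = 4: rhs = 10, matching y values: none (0 points).
  x = 5: rhs = 4, matching y values: 2, 21 (2 points).
  x = 6: rhs = 5, matching y values: none (0 points).
  x = 7: rhs = 19, matching y values: none (0 points).
  x = 8: rhs = 6, matching y values: 11, 12 (2 points).
  x = 9: rhs = 18, matching y values: 8, 15 (2 points).
  x = 10: rhs = 15, matching y values: none (0 points).
  x = 11: rhs = 3, matching y values: 7, 16 (2 points).
  x = 12: rhs = 11, matching y values: none (0 points).
  x = 13: rhs = 22, matching y values: none (0 points).
  x = 14: rhs = 19, matching y values: none (0 points).
  x = 15: rhs = 8, matching y values: 10, 13 (2 points).
  x = 16: rhs = 18, matching y values: 8, 15 (2 points).
  x = 17: rhs = 9, matching y values: 3, 20 (2 points).
  x = 18: rhs = 10, matching y values: none (0 points).
  x = 19: rhs = 4, matching y values: 2, 21 (2 points).
  x = 20: rhs = 20, matching y values: none (0 points).
  x = 21: rhs = 18, matching y values: 8, 15 (2 points).
  x = 22: rhs = 4, matching y values: 2, 21 (2 points).
Total affine count: 20.
Full point count |E(F_23)| = 20 + 1 = 21.
Hasse bound: |21 − (23+1)| = |-3| = 3 ≤ 2√23 ≈ 9.5917 ✓.


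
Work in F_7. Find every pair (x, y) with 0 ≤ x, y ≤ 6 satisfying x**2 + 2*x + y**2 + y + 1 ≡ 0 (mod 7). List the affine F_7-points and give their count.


Affine F_7-points: {(0, 2), (0, 4), (2, 3), (3, 3), (5, 2), (5, 4), (6, 0), (6, 6)}; count = 8.

For each of the 49 pairs (x, y) ∈ F_7², evaluate f(x, y) mod 7. Record the zeros.
  x = 0: [0↦1, 1↦3, 2↦0, 3↦6, 4↦0, 5↦3, 6↦1]  zeros at y ∈ {2, 4}
  x = 1: [0↦4, 1↦6, 2↦3, 3↦2, 4↦3, 5↦6, 6↦4]  zeros at y ∈ ∅
  x = 2: [0↦2, 1↦4, 2↦1, 3↦0, 4↦1, 5↦4, 6↦2]  zeros at y ∈ {3}
  x = 3: [0↦2, 1↦4, 2↦1, 3↦0, 4↦1, 5↦4, 6↦2]  zeros at y ∈ {3}
  x = 4: [0↦4, 1↦6, 2↦3, 3↦2, 4↦3, 5↦6, 6↦4]  zeros at y ∈ ∅
  x = 5: [0↦1, 1↦3, 2↦0, 3↦6, 4↦0, 5↦3, 6↦1]  zeros at y ∈ {2, 4}
  x = 6: [0↦0, 1↦2, 2↦6, 3↦5, 4↦6, 5↦2, 6↦0]  zeros at y ∈ {0, 6}
Collecting zeros: affine points = {(0, 2), (0, 4), (2, 3), (3, 3), (5, 2), (5, 4), (6, 0), (6, 6)}.
Total count |C(F_7)_aff| = 8.


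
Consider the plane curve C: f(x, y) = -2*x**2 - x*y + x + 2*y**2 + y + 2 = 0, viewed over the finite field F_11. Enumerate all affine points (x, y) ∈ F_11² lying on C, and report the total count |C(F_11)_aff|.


Affine F_11-points: {(1, 4), (1, 7), (2, 3), (3, 4), (3, 8), (6, 2), (6, 6), (7, 7), (8, 3), (8, 6), (10, 2), (10, 8)}; count = 12.

For each of the 121 pairs (x, y) ∈ F_11², evaluate f(x, y) mod 11. Record the zeros.
  x = 0: [0↦2, 1↦5, 2↦1, 3↦1, 4↦5, 5↦2, 6↦3, 7↦8, 8↦6, 9↦8, 10↦3]  zeros at y ∈ ∅
  x = 1: [0↦1, 1↦3, 2↦9, 3↦8, 4↦0, 5↦7, 6↦7, 7↦0, 8↦8, 9↦9, 10↦3]  zeros at y ∈ {4, 7}
  x = 2: [0↦7, 1↦8, 2↦2, 3↦0, 4↦2, 5↦8, 6↦7, 7↦10, 8↦6, 9↦6, 10↦10]  zeros at y ∈ {3}
  x = 3: [0↦9, 1↦9, 2↦2, 3↦10, 4↦0, 5↦5, 6↦3, 7↦5, 8↦0, 9↦10, 10↦2]  zeros at y ∈ {4, 8}
  x = 4: [0↦7, 1↦6, 2↦9, 3↦5, 4↦5, 5↦9, 6↦6, 7↦7, 8↦1, 9↦10, 10↦1]  zeros at y ∈ ∅
  x = 5: [0↦1, 1↦10, 2↦1, 3↦7, 4↦6, 5↦9, 6↦5, 7↦5, 8↦9, 9↦6, 10↦7]  zeros at y ∈ ∅
  x = 6: [0↦2, 1↦10, 2↦0, 3↦5, 4↦3, 5↦5, 6↦0, 7↦10, 8↦2, 9↦9, 10↦9]  zeros at y ∈ {2, 6}
  x = 7: [0↦10, 1↦6, 2↦6, 3↦10, 4↦7, 5↦8, 6↦2, 7↦0, 8↦2, 9↦8, 10↦7]  zeros at y ∈ {7}
  x = 8: [0↦3, 1↦9, 2↦8, 3↦0, 4↦7, 5↦7, 6↦0, 7↦8, 8↦9, 9↦3, 10↦1]  zeros at y ∈ {3, 6}
  x = 9: [0↦3, 1↦8, 2↦6, 3↦8, 4↦3, 5↦2, 6↦5, 7↦1, 8↦1, 9↦5, 10↦2]  zeros at y ∈ ∅
  x = 10: [0↦10, 1↦3, 2↦0, 3↦1, 4↦6, 5↦4, 6↦6, 7↦1, 8↦0, 9↦3, 10↦10]  zeros at y ∈ {2, 8}
Collecting zeros: affine points = {(1, 4), (1, 7), (2, 3), (3, 4), (3, 8), (6, 2), (6, 6), (7, 7), (8, 3), (8, 6), (10, 2), (10, 8)}.
Total count |C(F_11)_aff| = 12.


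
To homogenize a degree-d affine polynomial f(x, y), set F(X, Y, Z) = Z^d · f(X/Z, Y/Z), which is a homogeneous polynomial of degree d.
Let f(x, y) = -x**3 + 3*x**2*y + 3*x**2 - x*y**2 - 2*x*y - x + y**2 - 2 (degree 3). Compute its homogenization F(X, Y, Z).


F(X, Y, Z) = -X**3 + 3*X**2*Y + 3*X**2*Z - X*Y**2 - 2*X*Y*Z - X*Z**2 + Y**2*Z - 2*Z**3

deg(f) = 3.
Substitute x = X/Z, y = Y/Z into f, then multiply by Z^3.
  monomial -1·x^3·y^0 ↦ -1·X^3·Y^0·Z^0.
  monomial 3·x^2·y^1 ↦ 3·X^2·Y^1·Z^0.
  monomial 3·x^2·y^0 ↦ 3·X^2·Y^0·Z^1.
  monomial -1·x^1·y^2 ↦ -1·X^1·Y^2·Z^0.
  monomial -2·x^1·y^1 ↦ -2·X^1·Y^1·Z^1.
  monomial -1·x^1·y^0 ↦ -1·X^1·Y^0·Z^2.
  monomial 1·x^0·y^2 ↦ 1·X^0·Y^2·Z^1.
  monomial -2·x^0·y^0 ↦ -2·X^0·Y^0·Z^3.
Collecting: F(X, Y, Z) = -X**3 + 3*X**2*Y + 3*X**2*Z - X*Y**2 - 2*X*Y*Z - X*Z**2 + Y**2*Z - 2*Z**3.


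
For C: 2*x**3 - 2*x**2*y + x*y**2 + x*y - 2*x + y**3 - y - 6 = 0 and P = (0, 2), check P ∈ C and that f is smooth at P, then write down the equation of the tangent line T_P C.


Tangent line at P: 4*x + 11*y - 22 = 0.

Step 1: f(0, 2) = 0, so P lies on C.
Step 2: partial derivatives
  f_x(x, y) = 6*x**2 - 4*x*y + y**2 + y - 2, f_y(x, y) = -2*x**2 + 2*x*y + x + 3*y**2 - 1.
  f_x(P) = 4, f_y(P) = 11 (gradient nonzero, so P is smooth).
Step 3: tangent line at P: 4·(x − 0) + 11·(y − 2) = 0.
Expanding: 4*x + 11*y - 22 = 0.


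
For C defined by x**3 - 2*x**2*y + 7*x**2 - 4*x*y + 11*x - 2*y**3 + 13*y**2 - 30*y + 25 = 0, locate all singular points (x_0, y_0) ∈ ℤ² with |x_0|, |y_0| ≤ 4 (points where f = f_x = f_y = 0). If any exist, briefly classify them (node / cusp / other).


Singular points: {(-1, 2)}; classification: cusp.

Compute partial derivatives:
  f_x = 3*x**2 - 4*x*y + 14*x - 4*y + 11.
  f_y = -2*x**2 - 4*x - 6*y**2 + 26*y - 30.
Scan x_0 ∈ {−4, ..., 4}. For each x_0, f_y(x_0, y) is a polynomial in y; find its integer roots y ∈ {−4, ..., 4}, then test f_x and f at those candidates.
  x = -4: f_y(-4, y) = -6*y**2 + 26*y - 46; no integer root y with |y| ≤ 4.
  x = -3: f_y(-3, y) = -6*y**2 + 26*y - 36; no integer root y with |y| ≤ 4.
  x = -2: f_y(-2, y) = -6*y**2 + 26*y - 30; no integer root y with |y| ≤ 4.
  x = -1: f_y(-1, y) = -6*y**2 + 26*y - 28; vanishes at y ∈ {2}. (-1, 2): f_x = 0, f = 0 — SINGULAR.
  x = 0: f_y(0, y) = -6*y**2 + 26*y - 30; no integer root y with |y| ≤ 4.
  x = 1: f_y(1, y) = -6*y**2 + 26*y - 36; no integer root y with |y| ≤ 4.
  x = 2: f_y(2, y) = -6*y**2 + 26*y - 46; no integer root y with |y| ≤ 4.
  x = 3: f_y(3, y) = -6*y**2 + 26*y - 60; no integer root y with |y| ≤ 4.
  x = 4: f_y(4, y) = -6*y**2 + 26*y - 78; no integer root y with |y| ≤ 4.
Only singular point on the grid: (-1, 2).
Classify: substitute x = -1 + u, y = 2 + v and expand: f = u**3 - 2*u**2*v - 2*v**3 + v**2.
No constant or linear terms (consistent with a singular point). Quadratic part: v**2. Cubic part: u**3 - 2*u**2*v - 2*v**3.
The quadratic part v**2 is a perfect square, so there is a single (double) tangent line v = 0, i.e. y = 2. Restricting the cubic part to that line (v = 0) leaves u**3 ≠ 0, so f is not divisible by v and the branch is v² ≈ -u**3 to lowest order — this is a cusp.
Classification: cusp.


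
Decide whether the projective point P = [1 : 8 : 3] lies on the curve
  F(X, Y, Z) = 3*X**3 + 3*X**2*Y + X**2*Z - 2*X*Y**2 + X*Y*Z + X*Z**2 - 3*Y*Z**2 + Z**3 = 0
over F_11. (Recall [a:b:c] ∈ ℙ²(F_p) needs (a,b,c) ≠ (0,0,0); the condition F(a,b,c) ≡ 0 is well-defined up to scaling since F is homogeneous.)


F(1,8,3) ≡ 10 (mod 11); P is NOT on the curve.

Evaluate F(1, 8, 3) term-by-term (mod 11).
  3*X**3 ↦ 3·1·1·1 = 3
  3*X**2*Y ↦ 3·1·8·1 = 24
  X**2*Z ↦ 1·1·1·3 = 3
  -2*X*Y**2 ↦ -2·1·64·1 = -128
  X*Y*Z ↦ 1·1·8·3 = 24
  X*Z**2 ↦ 1·1·1·9 = 9
  -3*Y*Z**2 ↦ -3·1·8·9 = -216
  Z**3 ↦ 1·1·1·27 = 27
Sum: F(1, 8, 3) = (3) + (24) + (3) + (-128) + (24) + (9) + (-216) + (27) = -254.
Reducing mod 11: -254 ≡ 10 (mod 11).
Since F(a, b, c) ≡ 10 ≠ 0 (mod 11), P does NOT lie on the curve.


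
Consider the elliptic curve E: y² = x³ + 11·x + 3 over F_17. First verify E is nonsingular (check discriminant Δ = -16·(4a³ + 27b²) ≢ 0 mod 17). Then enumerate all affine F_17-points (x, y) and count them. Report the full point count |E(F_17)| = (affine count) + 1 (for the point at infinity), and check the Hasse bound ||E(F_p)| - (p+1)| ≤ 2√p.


Affine points = {(1, 7), (1, 10), (2, 4), (2, 13), (4, 3), (4, 14), (5, 8), (5, 9), (6, 8), (6, 9), (7, 7), (7, 10), (8, 5), (8, 12), (9, 7), (9, 10), (10, 5), (10, 12), (16, 5), (16, 12)}; affine count = 20; |E(F_17)| = 21.

Discriminant check: Δ ∝ 4a³ + 27b² = 4·11³ + 27·3² = 4·1331 + 27·9 ≡ 8 (mod 17). Nonzero ⇒ E is nonsingular.
For each x ∈ F_17, compute rhs = x³ + 11·x + 3 mod 17, then count y ∈ F_17 with y² ≡ rhs.
  x = 0: rhs = 3, matching y values: none (0 points).
  x = 1: rhs = 15, matching y values: 7, 10 (2 points).
  x = 2: rhs = 16, matching y values: 4, 13 (2 points).
  x = 3: rhs = 12, matching y values: none (0 points).
  x = 4: rhs = 9, matching y values: 3, 14 (2 points).
  x = 5: rhs = 13, matching y values: 8, 9 (2 points).
  x = 6: rhs = 13, matching y values: 8, 9 (2 points).
  x = 7: rhs = 15, matching y values: 7, 10 (2 points).
  x = 8: rhs = 8, matching y values: 5, 12 (2 points).
  x = 9: rhs = 15, matching y values: 7, 10 (2 points).
  x = 10: rhs = 8, matching y values: 5, 12 (2 points).
  x = 11: rhs = 10, matching y values: none (0 points).
  x = 12: rhs = 10, matching y values: none (0 points).
  x = 13: rhs = 14, matching y values: none (0 points).
  x = 14: rhs = 11, matching y values: none (0 points).
  x = 15: rhs = 7, matching y values: none (0 points).
  x = 16: rhs = 8, matching y values: 5, 12 (2 points).
Total affine count: 20.
Full point count |E(F_17)| = 20 + 1 = 21.
Hasse bound: |21 − (17+1)| = |3| = 3 ≤ 2√17 ≈ 8.2462 ✓.


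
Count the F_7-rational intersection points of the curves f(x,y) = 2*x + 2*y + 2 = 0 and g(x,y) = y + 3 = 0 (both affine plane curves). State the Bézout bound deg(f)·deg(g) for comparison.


Common zeros: {(2, 4)}; count = 1; Bézout bound = 1.

deg(f) = 1, deg(g) = 1, so Bézout bound = 1.
Scan x ∈ F_7. For each x, list the y ∈ F_7 with f(x, y) ≡ 0 and those with g(x, y) ≡ 0 (mod 7); the common zeros in that column are the intersection.
  x = 0: f ≡ 0 at y ∈ {6}; g ≡ 0 at y ∈ {4}; common: ∅.
  x = 1: f ≡ 0 at y ∈ {5}; g ≡ 0 at y ∈ {4}; common: ∅.
  x = 2: f ≡ 0 at y ∈ {4}; g ≡ 0 at y ∈ {4}; common: {4}.
  x = 3: f ≡ 0 at y ∈ {3}; g ≡ 0 at y ∈ {4}; common: ∅.
  x = 4: f ≡ 0 at y ∈ {2}; g ≡ 0 at y ∈ {4}; common: ∅.
  x = 5: f ≡ 0 at y ∈ {1}; g ≡ 0 at y ∈ {4}; common: ∅.
  x = 6: f ≡ 0 at y ∈ {0}; g ≡ 0 at y ∈ {4}; common: ∅.
Collecting: common zeros = {(2, 4)}, so the count is 1.
Comparison with the Bézout bound: 1 ≤ 1 = deg(f)·deg(g), as expected for curves with no common component (the bound is attained).


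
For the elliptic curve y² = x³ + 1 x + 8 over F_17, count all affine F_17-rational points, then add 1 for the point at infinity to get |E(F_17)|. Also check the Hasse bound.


Affine points = {(0, 5), (0, 12), (2, 1), (2, 16), (3, 2), (3, 15), (4, 5), (4, 12), (5, 6), (5, 11), (6, 3), (6, 14), (7, 1), (7, 16), (8, 1), (8, 16), (9, 7), (9, 10), (10, 7), (10, 10), (13, 5), (13, 12), (15, 7), (15, 10)}; affine count = 24; |E(F_17)| = 25.

Discriminant check: Δ ∝ 4a³ + 27b² = 4·1³ + 27·8² = 4·1 + 27·64 ≡ 15 (mod 17). Nonzero ⇒ E is nonsingular.
For each x ∈ F_17, compute rhs = x³ + 1·x + 8 mod 17, then count y ∈ F_17 with y² ≡ rhs.
  x = 0: rhs = 8, matching y values: 5, 12 (2 points).
  x = 1: rhs = 10, matching y values: none (0 points).
  x = 2: rhs = 1, matching y values: 1, 16 (2 points).
  x = 3: rhs = 4, matching y values: 2, 15 (2 points).
  x = 4: rhs = 8, matching y values: 5, 12 (2 points).
  x = 5: rhs = 2, matching y values: 6, 11 (2 points).
  x = 6: rhs = 9, matching y values: 3, 14 (2 points).
  x = 7: rhs = 1, matching y values: 1, 16 (2 points).
  x = 8: rhs = 1, matching y values: 1, 16 (2 points).
  x = 9: rhs = 15, matching y values: 7, 10 (2 points).
  x = 10: rhs = 15, matching y values: 7, 10 (2 points).
  x = 11: rhs = 7, matching y values: none (0 points).
  x = 12: rhs = 14, matching y values: none (0 points).
  x = 13: rhs = 8, matching y values: 5, 12 (2 points).
  x = 14: rhs = 12, matching y values: none (0 points).
  x = 15: rhs = 15, matching y values: 7, 10 (2 points).
  x = 16: rhs = 6, matching y values: none (0 points).
Total affine count: 24.
Full point count |E(F_17)| = 24 + 1 = 25.
Hasse bound: |25 − (17+1)| = |7| = 7 ≤ 2√17 ≈ 8.2462 ✓.


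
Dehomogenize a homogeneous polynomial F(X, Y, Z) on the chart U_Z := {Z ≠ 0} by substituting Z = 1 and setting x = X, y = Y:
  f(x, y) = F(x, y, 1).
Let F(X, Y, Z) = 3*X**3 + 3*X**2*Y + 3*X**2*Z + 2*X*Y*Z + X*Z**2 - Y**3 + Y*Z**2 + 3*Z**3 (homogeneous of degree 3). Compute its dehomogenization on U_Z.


f(x, y) = 3*x**3 + 3*x**2*y + 3*x**2 + 2*x*y + x - y**3 + y + 3

On U_Z we set Z = 1. Each monomial c·X^i·Y^j·Z^k in F becomes c·x^i·y^j·1^k = c·x^i·y^j.
Substituting Z = 1: F(X, Y, 1) = 3*x**3 + 3*x**2*y + 3*x**2 + 2*x*y + x - y**3 + y + 3.
Note: deg(f) ≤ deg(F) = 3; strict inequality happens when F is divisible by Z (lost terms).


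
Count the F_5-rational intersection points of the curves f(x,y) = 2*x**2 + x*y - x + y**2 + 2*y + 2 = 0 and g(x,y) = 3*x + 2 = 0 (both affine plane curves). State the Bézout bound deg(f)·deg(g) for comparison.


Common zeros: ∅; count = 0; Bézout bound = 2.

deg(f) = 2, deg(g) = 1, so Bézout bound = 2.
Scan x ∈ F_5. For each x, list the y ∈ F_5 with f(x, y) ≡ 0 and those with g(x, y) ≡ 0 (mod 5); the common zeros in that column are the intersection.
  x = 0: f ≡ 0 at y ∈ {1, 2}; g ≡ 0 at y ∈ ∅; common: ∅.
  x = 1: f ≡ 0 at y ∈ ∅; g ≡ 0 at y ∈ {0, 1, 2, 3, 4}; common: ∅.
  x = 2: f ≡ 0 at y ∈ {2, 4}; g ≡ 0 at y ∈ ∅; common: ∅.
  x = 3: f ≡ 0 at y ∈ ∅; g ≡ 0 at y ∈ ∅; common: ∅.
  x = 4: f ≡ 0 at y ∈ {0, 4}; g ≡ 0 at y ∈ ∅; common: ∅.
Collecting: common zeros = ∅, so the count is 0.
Comparison with the Bézout bound: 0 ≤ 2 = deg(f)·deg(g), as expected for curves with no common component (the affine F_5-count falls short of the bound because intersections may lie at infinity, over extension fields, or carry multiplicity).


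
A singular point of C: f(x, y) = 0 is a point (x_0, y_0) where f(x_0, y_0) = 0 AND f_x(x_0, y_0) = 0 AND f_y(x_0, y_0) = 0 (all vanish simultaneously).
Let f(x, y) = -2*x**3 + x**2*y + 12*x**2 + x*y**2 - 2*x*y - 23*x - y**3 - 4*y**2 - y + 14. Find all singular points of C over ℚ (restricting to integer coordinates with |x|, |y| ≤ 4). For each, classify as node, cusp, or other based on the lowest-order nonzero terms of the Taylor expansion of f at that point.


Singular points: {(2, -1)}; classification: node.

Compute partial derivatives:
  f_x = -6*x**2 + 2*x*y + 24*x + y**2 - 2*y - 23.
  f_y = x**2 + 2*x*y - 2*x - 3*y**2 - 8*y - 1.
Scan x_0 ∈ {−4, ..., 4}. For each x_0, f_y(x_0, y) is a polynomial in y; find its integer roots y ∈ {−4, ..., 4}, then test f_x and f at those candidates.
  x = -4: f_y(-4, y) = -3*y**2 - 16*y + 23; no integer root y with |y| ≤ 4.
  x = -3: f_y(-3, y) = -3*y**2 - 14*y + 14; no integer root y with |y| ≤ 4.
  x = -2: f_y(-2, y) = -3*y**2 - 12*y + 7; no integer root y with |y| ≤ 4.
  x = -1: f_y(-1, y) = -3*y**2 - 10*y + 2; no integer root y with |y| ≤ 4.
  x = 0: f_y(0, y) = -3*y**2 - 8*y - 1; no integer root y with |y| ≤ 4.
  x = 1: f_y(1, y) = -3*y**2 - 6*y - 2; no integer root y with |y| ≤ 4.
  x = 2: f_y(2, y) = -3*y**2 - 4*y - 1; vanishes at y ∈ {-1}. (2, -1): f_x = 0, f = 0 — SINGULAR.
  x = 3: f_y(3, y) = -3*y**2 - 2*y + 2; no integer root y with |y| ≤ 4.
  x = 4: f_y(4, y) = 7 - 3*y**2; no integer root y with |y| ≤ 4.
Only singular point on the grid: (2, -1).
Classify: substitute x = 2 + u, y = -1 + v and expand: f = -2*u**3 + u**2*v - u**2 + u*v**2 - v**3 + v**2.
No constant or linear terms (consistent with a singular point). Quadratic part: -u**2 + v**2. Cubic part: -2*u**3 + u**2*v + u*v**2 - v**3.
The quadratic part v**2 - u**2 = (v − u)(v + u) splits into two distinct linear factors, so there are two distinct tangent lines y − -1 = ±(x − 2) — this is a node (ordinary double point).
Classification: node.


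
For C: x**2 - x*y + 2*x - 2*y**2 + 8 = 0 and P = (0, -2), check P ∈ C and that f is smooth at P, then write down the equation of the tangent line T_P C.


Tangent line at P: 4*x + 8*y + 16 = 0.

Step 1: f(0, -2) = 0, so P lies on C.
Step 2: partial derivatives
  f_x(x, y) = 2*x - y + 2, f_y(x, y) = -x - 4*y.
  f_x(P) = 4, f_y(P) = 8 (gradient nonzero, so P is smooth).
Step 3: tangent line at P: 4·(x − 0) + 8·(y − -2) = 0.
Expanding: 4*x + 8*y + 16 = 0.


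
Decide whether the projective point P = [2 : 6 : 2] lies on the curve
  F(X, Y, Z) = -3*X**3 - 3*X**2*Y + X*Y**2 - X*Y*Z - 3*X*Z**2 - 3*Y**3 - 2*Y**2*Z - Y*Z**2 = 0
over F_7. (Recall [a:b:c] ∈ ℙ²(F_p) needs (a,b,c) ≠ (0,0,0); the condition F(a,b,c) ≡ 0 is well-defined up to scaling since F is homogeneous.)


F(2,6,2) ≡ 1 (mod 7); P is NOT on the curve.

Evaluate F(2, 6, 2) term-by-term (mod 7).
  -3*X**3 ↦ -3·8·1·1 = -24
  -3*X**2*Y ↦ -3·4·6·1 = -72
  X*Y**2 ↦ 1·2·36·1 = 72
  -X*Y*Z ↦ -1·2·6·2 = -24
  -3*X*Z**2 ↦ -3·2·1·4 = -24
  -3*Y**3 ↦ -3·1·216·1 = -648
  -2*Y**2*Z ↦ -2·1·36·2 = -144
  -Y*Z**2 ↦ -1·1·6·4 = -24
Sum: F(2, 6, 2) = (-24) + (-72) + (72) + (-24) + (-24) + (-648) + (-144) + (-24) = -888.
Reducing mod 7: -888 ≡ 1 (mod 7).
Since F(a, b, c) ≡ 1 ≠ 0 (mod 7), P does NOT lie on the curve.


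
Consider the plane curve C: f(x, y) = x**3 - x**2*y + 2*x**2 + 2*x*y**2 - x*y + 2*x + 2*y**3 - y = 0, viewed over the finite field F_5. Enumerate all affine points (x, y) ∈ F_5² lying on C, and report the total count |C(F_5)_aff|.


Affine F_5-points: {(0, 0), (1, 0), (2, 0), (3, 2), (3, 3), (4, 2)}; count = 6.

For each of the 25 pairs (x, y) ∈ F_5², evaluate f(x, y) mod 5. Record the zeros.
  x = 0: [0↦0, 1↦1, 2↦4, 3↦1, 4↦4]  zeros at y ∈ {0}
  x = 1: [0↦0, 1↦1, 2↦3, 3↦3, 4↦3]  zeros at y ∈ {0}
  x = 2: [0↦0, 1↦4, 2↦3, 3↦4, 4↦4]  zeros at y ∈ {0}
  x = 3: [0↦1, 1↦1, 2↦0, 3↦0, 4↦3]  zeros at y ∈ {2, 3}
  x = 4: [0↦4, 1↦3, 2↦0, 3↦2, 4↦1]  zeros at y ∈ {2}
Collecting zeros: affine points = {(0, 0), (1, 0), (2, 0), (3, 2), (3, 3), (4, 2)}.
Total count |C(F_5)_aff| = 6.


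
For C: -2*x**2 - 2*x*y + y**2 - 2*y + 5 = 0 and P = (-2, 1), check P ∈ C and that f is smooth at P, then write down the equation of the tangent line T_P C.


Tangent line at P: 6*x + 4*y + 8 = 0.

Step 1: f(-2, 1) = 0, so P lies on C.
Step 2: partial derivatives
  f_x(x, y) = -4*x - 2*y, f_y(x, y) = -2*x + 2*y - 2.
  f_x(P) = 6, f_y(P) = 4 (gradient nonzero, so P is smooth).
Step 3: tangent line at P: 6·(x − -2) + 4·(y − 1) = 0.
Expanding: 6*x + 4*y + 8 = 0.


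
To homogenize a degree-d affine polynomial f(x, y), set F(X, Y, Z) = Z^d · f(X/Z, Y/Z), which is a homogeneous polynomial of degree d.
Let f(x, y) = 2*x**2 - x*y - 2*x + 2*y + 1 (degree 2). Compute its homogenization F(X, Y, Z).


F(X, Y, Z) = 2*X**2 - X*Y - 2*X*Z + 2*Y*Z + Z**2

deg(f) = 2.
Substitute x = X/Z, y = Y/Z into f, then multiply by Z^2.
  monomial 2·x^2·y^0 ↦ 2·X^2·Y^0·Z^0.
  monomial -1·x^1·y^1 ↦ -1·X^1·Y^1·Z^0.
  monomial -2·x^1·y^0 ↦ -2·X^1·Y^0·Z^1.
  monomial 2·x^0·y^1 ↦ 2·X^0·Y^1·Z^1.
  monomial 1·x^0·y^0 ↦ 1·X^0·Y^0·Z^2.
Collecting: F(X, Y, Z) = 2*X**2 - X*Y - 2*X*Z + 2*Y*Z + Z**2.


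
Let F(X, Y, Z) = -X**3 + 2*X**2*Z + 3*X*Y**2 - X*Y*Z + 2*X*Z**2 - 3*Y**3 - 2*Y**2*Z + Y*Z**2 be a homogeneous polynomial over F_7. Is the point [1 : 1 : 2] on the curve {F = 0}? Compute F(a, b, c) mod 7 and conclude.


F(1,1,2) ≡ 2 (mod 7); P is NOT on the curve.

Evaluate F(1, 1, 2) term-by-term (mod 7).
  -X**3 ↦ -1·1·1·1 = -1
  2*X**2*Z ↦ 2·1·1·2 = 4
  3*X*Y**2 ↦ 3·1·1·1 = 3
  -X*Y*Z ↦ -1·1·1·2 = -2
  2*X*Z**2 ↦ 2·1·1·4 = 8
  -3*Y**3 ↦ -3·1·1·1 = -3
  -2*Y**2*Z ↦ -2·1·1·2 = -4
  Y*Z**2 ↦ 1·1·1·4 = 4
Sum: F(1, 1, 2) = (-1) + (4) + (3) + (-2) + (8) + (-3) + (-4) + (4) = 9.
Reducing mod 7: 9 ≡ 2 (mod 7).
Since F(a, b, c) ≡ 2 ≠ 0 (mod 7), P does NOT lie on the curve.


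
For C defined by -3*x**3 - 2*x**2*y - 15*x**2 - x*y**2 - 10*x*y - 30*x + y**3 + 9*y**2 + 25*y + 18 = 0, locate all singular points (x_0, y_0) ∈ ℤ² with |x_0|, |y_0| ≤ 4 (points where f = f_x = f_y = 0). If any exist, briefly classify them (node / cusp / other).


Singular points: {(-1, -3)}; classification: cusp.

Compute partial derivatives:
  f_x = -9*x**2 - 4*x*y - 30*x - y**2 - 10*y - 30.
  f_y = -2*x**2 - 2*x*y - 10*x + 3*y**2 + 18*y + 25.
Scan x_0 ∈ {−4, ..., 4}. For each x_0, f_y(x_0, y) is a polynomial in y; find its integer roots y ∈ {−4, ..., 4}, then test f_x and f at those candidates.
  x = -4: f_y(-4, y) = 3*y**2 + 26*y + 33; no integer root y with |y| ≤ 4.
  x = -3: f_y(-3, y) = 3*y**2 + 24*y + 37; no integer root y with |y| ≤ 4.
  x = -2: f_y(-2, y) = 3*y**2 + 22*y + 37; no integer root y with |y| ≤ 4.
  x = -1: f_y(-1, y) = 3*y**2 + 20*y + 33; vanishes at y ∈ {-3}. (-1, -3): f_x = 0, f = 0 — SINGULAR.
  x = 0: f_y(0, y) = 3*y**2 + 18*y + 25; no integer root y with |y| ≤ 4.
  x = 1: f_y(1, y) = 3*y**2 + 16*y + 13; vanishes at y ∈ {-1}. (1, -1): f_x = -56 ≠ 0.
  x = 2: f_y(2, y) = 3*y**2 + 14*y - 3; no integer root y with |y| ≤ 4.
  x = 3: f_y(3, y) = 3*y**2 + 12*y - 23; no integer root y with |y| ≤ 4.
  x = 4: f_y(4, y) = 3*y**2 + 10*y - 47; no integer root y with |y| ≤ 4.
Only singular point on the grid: (-1, -3).
Classify: substitute x = -1 + u, y = -3 + v and expand: f = -3*u**3 - 2*u**2*v - u*v**2 + v**3 + v**2.
No constant or linear terms (consistent with a singular point). Quadratic part: v**2. Cubic part: -3*u**3 - 2*u**2*v - u*v**2 + v**3.
The quadratic part v**2 is a perfect square, so there is a single (double) tangent line v = 0, i.e. y = -3. Restricting the cubic part to that line (v = 0) leaves -3*u**3 ≠ 0, so f is not divisible by v and the branch is v² ≈ 3*u**3 to lowest order — this is a cusp.
Classification: cusp.


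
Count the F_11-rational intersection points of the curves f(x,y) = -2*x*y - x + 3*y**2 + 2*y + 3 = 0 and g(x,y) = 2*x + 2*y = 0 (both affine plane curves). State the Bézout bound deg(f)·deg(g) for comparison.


Common zeros: {(6, 5), (10, 1)}; count = 2; Bézout bound = 2.

deg(f) = 2, deg(g) = 1, so Bézout bound = 2.
Scan x ∈ F_11. For each x, list the y ∈ F_11 with f(x, y) ≡ 0 and those with g(x, y) ≡ 0 (mod 11); the common zeros in that column are the intersection.
  x = 0: f ≡ 0 at y ∈ {5, 9}; g ≡ 0 at y ∈ {0}; common: ∅.
  x = 1: f ≡ 0 at y ∈ {5, 6}; g ≡ 0 at y ∈ {10}; common: ∅.
  x = 2: f ≡ 0 at y ∈ {3, 5}; g ≡ 0 at y ∈ {9}; common: ∅.
  x = 3: f ≡ 0 at y ∈ {0, 5}; g ≡ 0 at y ∈ {8}; common: ∅.
  x = 4: f ≡ 0 at y ∈ {5, 8}; g ≡ 0 at y ∈ {7}; common: ∅.
  x = 5: f ≡ 0 at y ∈ {5}; g ≡ 0 at y ∈ {6}; common: ∅.
  x = 6: f ≡ 0 at y ∈ {2, 5}; g ≡ 0 at y ∈ {5}; common: {5}.
  x = 7: f ≡ 0 at y ∈ {5, 10}; g ≡ 0 at y ∈ {4}; common: ∅.
  x = 8: f ≡ 0 at y ∈ {5, 7}; g ≡ 0 at y ∈ {3}; common: ∅.
  x = 9: f ≡ 0 at y ∈ {4, 5}; g ≡ 0 at y ∈ {2}; common: ∅.
  x = 10: f ≡ 0 at y ∈ {1, 5}; g ≡ 0 at y ∈ {1}; common: {1}.
Collecting: common zeros = {(6, 5), (10, 1)}, so the count is 2.
Comparison with the Bézout bound: 2 ≤ 2 = deg(f)·deg(g), as expected for curves with no common component (the bound is attained).


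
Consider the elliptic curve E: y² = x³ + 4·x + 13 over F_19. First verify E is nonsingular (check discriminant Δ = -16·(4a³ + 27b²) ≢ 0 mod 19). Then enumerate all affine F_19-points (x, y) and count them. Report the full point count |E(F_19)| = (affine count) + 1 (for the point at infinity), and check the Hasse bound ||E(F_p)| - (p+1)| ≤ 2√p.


Affine points = {(4, 6), (4, 13), (5, 5), (5, 14), (6, 5), (6, 14), (7, 2), (7, 17), (8, 5), (8, 14), (11, 1), (11, 18), (13, 1), (13, 18), (14, 1), (14, 18), (15, 3), (15, 16), (17, 4), (17, 15)}; affine count = 20; |E(F_19)| = 21.

Discriminant check: Δ ∝ 4a³ + 27b² = 4·4³ + 27·13² = 4·64 + 27·169 ≡ 12 (mod 19). Nonzero ⇒ E is nonsingular.
For each x ∈ F_19, compute rhs = x³ + 4·x + 13 mod 19, then count y ∈ F_19 with y² ≡ rhs.
  x = 0: rhs = 13, matching y values: none (0 points).
  x = 1: rhs = 18, matching y values: none (0 points).
  x = 2: rhs = 10, matching y values: none (0 points).
  x = 3: rhs = 14, matching y values: none (0 points).
  x = 4: rhs = 17, matching y values: 6, 13 (2 points).
  x = 5: rhs = 6, matching y values: 5, 14 (2 points).
  x = 6: rhs = 6, matching y values: 5, 14 (2 points).
  x = 7: rhs = 4, matching y values: 2, 17 (2 points).
  x = 8: rhs = 6, matching y values: 5, 14 (2 points).
  x = 9: rhs = 18, matching y values: none (0 points).
  x = 10: rhs = 8, matching y values: none (0 points).
  x = 11: rhs = 1, matching y values: 1, 18 (2 points).
  x = 12: rhs = 3, matching y values: none (0 points).
  x = 13: rhs = 1, matching y values: 1, 18 (2 points).
  x = 14: rhs = 1, matching y values: 1, 18 (2 points).
  x = 15: rhs = 9, matching y values: 3, 16 (2 points).
  x = 16: rhs = 12, matching y values: none (0 points).
  x = 17: rhs = 16, matching y values: 4, 15 (2 points).
  x = 18: rhs = 8, matching y values: none (0 points).
Total affine count: 20.
Full point count |E(F_19)| = 20 + 1 = 21.
Hasse bound: |21 − (19+1)| = |1| = 1 ≤ 2√19 ≈ 8.7178 ✓.


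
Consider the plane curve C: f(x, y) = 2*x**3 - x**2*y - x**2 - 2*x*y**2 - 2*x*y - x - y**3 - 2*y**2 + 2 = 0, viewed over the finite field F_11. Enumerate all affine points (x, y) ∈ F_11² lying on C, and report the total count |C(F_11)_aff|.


Affine F_11-points: {(0, 6), (0, 8), (1, 9), (3, 0), (3, 6), (3, 8), (4, 0), (4, 5), (4, 7), (6, 4), (6, 6), (6, 9), (7, 8), (9, 9), (10, 0), (10, 1), (10, 10)}; count = 17.

For each of the 121 pairs (x, y) ∈ F_11², evaluate f(x, y) mod 11. Record the zeros.
  x = 0: [0↦2, 1↦10, 2↦8, 3↦1, 4↦5, 5↦3, 6↦0, 7↦1, 8↦0, 9↦2, 10↦1]  zeros at y ∈ {6, 8}
  x = 1: [0↦2, 1↦5, 2↦5, 3↦7, 4↦5, 5↦4, 6↦9, 7↦3, 8↦2, 9↦0, 10↦2]  zeros at y ∈ {9}
  x = 2: [0↦1, 1↦8, 2↦8, 3↦6, 4↦7, 5↦5, 6↦5, 7↦1, 8↦9, 9↦1, 10↦4]  zeros at y ∈ ∅
  x = 3: [0↦0, 1↦9, 2↦7, 3↦10, 4↦1, 5↦7, 6↦0, 7↦7, 8↦0, 9↦6, 10↦8]  zeros at y ∈ {0, 6, 8}
  x = 4: [0↦0, 1↦9, 2↦3, 3↦9, 4↦10, 5↦0, 6↦6, 7↦0, 8↦9, 9↦5, 10↦4]  zeros at y ∈ {0, 5, 7}
  x = 5: [0↦2, 1↦9, 2↦8, 3↦4, 4↦2, 5↦7, 6↦2, 7↦3, 8↦4, 9↦10, 10↦4]  zeros at y ∈ ∅
  x = 6: [0↦7, 1↦10, 2↦1, 3↦7, 4↦0, 5↦7, 6↦0, 7↦6, 8↦8, 9↦0, 10↦9]  zeros at y ∈ {4, 6, 9}
  x = 7: [0↦5, 1↦2, 2↦5, 3↦8, 4↦5, 5↦1, 6↦1, 7↦10, 8↦0, 9↦9, 10↦9]  zeros at y ∈ {8}
  x = 8: [0↦8, 1↦8, 2↦10, 3↦8, 4↦7, 5↦1, 6↦6, 7↦5, 8↦3, 9↦5, 10↦5]  zeros at y ∈ ∅
  x = 9: [0↦6, 1↦7, 2↦6, 3↦8, 4↦7, 5↦8, 6↦5, 7↦3, 8↦7, 9↦0, 10↦9]  zeros at y ∈ {9}
  x = 10: [0↦0, 1↦0, 2↦5, 3↦9, 4↦6, 5↦1, 6↦10, 7↦5, 8↦2, 9↦6, 10↦0]  zeros at y ∈ {0, 1, 10}
Collecting zeros: affine points = {(0, 6), (0, 8), (1, 9), (3, 0), (3, 6), (3, 8), (4, 0), (4, 5), (4, 7), (6, 4), (6, 6), (6, 9), (7, 8), (9, 9), (10, 0), (10, 1), (10, 10)}.
Total count |C(F_11)_aff| = 17.


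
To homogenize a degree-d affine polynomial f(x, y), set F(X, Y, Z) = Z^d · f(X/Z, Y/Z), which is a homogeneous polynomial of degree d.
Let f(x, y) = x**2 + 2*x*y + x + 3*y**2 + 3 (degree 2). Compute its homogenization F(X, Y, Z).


F(X, Y, Z) = X**2 + 2*X*Y + X*Z + 3*Y**2 + 3*Z**2

deg(f) = 2.
Substitute x = X/Z, y = Y/Z into f, then multiply by Z^2.
  monomial 1·x^2·y^0 ↦ 1·X^2·Y^0·Z^0.
  monomial 2·x^1·y^1 ↦ 2·X^1·Y^1·Z^0.
  monomial 1·x^1·y^0 ↦ 1·X^1·Y^0·Z^1.
  monomial 3·x^0·y^2 ↦ 3·X^0·Y^2·Z^0.
  monomial 3·x^0·y^0 ↦ 3·X^0·Y^0·Z^2.
Collecting: F(X, Y, Z) = X**2 + 2*X*Y + X*Z + 3*Y**2 + 3*Z**2.


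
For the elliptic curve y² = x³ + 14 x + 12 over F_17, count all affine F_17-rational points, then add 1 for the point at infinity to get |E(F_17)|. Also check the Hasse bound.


Affine points = {(3, 8), (3, 9), (4, 8), (4, 9), (9, 0), (10, 8), (10, 9), (11, 1), (11, 16), (12, 2), (12, 15)}; affine count = 11; |E(F_17)| = 12.

Discriminant check: Δ ∝ 4a³ + 27b² = 4·14³ + 27·12² = 4·2744 + 27·144 ≡ 6 (mod 17). Nonzero ⇒ E is nonsingular.
For each x ∈ F_17, compute rhs = x³ + 14·x + 12 mod 17, then count y ∈ F_17 with y² ≡ rhs.
  x = 0: rhs = 12, matching y values: none (0 points).
  x = 1: rhs = 10, matching y values: none (0 points).
  x = 2: rhs = 14, matching y values: none (0 points).
  x = 3: rhs = 13, matching y values: 8, 9 (2 points).
  x = 4: rhs = 13, matching y values: 8, 9 (2 points).
  x = 5: rhs = 3, matching y values: none (0 points).
  x = 6: rhs = 6, matching y values: none (0 points).
  x = 7: rhs = 11, matching y values: none (0 points).
  x = 8: rhs = 7, matching y values: none (0 points).
  x = 9: rhs = 0, matching y values: 0 (1 points).
  x = 10: rhs = 13, matching y values: 8, 9 (2 points).
  x = 11: rhs = 1, matching y values: 1, 16 (2 points).
  x = 12: rhs = 4, matching y values: 2, 15 (2 points).
  x = 13: rhs = 11, matching y values: none (0 points).
  x = 14: rhs = 11, matching y values: none (0 points).
  x = 15: rhs = 10, matching y values: none (0 points).
  x = 16: rhs = 14, matching y values: none (0 points).
Total affine count: 11.
Full point count |E(F_17)| = 11 + 1 = 12.
Hasse bound: |12 − (17+1)| = |-6| = 6 ≤ 2√17 ≈ 8.2462 ✓.
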